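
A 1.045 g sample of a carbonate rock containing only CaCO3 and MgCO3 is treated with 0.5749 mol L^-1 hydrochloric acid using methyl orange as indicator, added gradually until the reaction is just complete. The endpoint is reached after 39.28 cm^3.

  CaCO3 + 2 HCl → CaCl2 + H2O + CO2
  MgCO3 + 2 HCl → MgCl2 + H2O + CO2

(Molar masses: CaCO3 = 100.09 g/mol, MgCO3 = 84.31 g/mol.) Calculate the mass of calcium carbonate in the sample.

0.5902 g

n(HCl) = 0.03928 × 0.5749 = 0.02258 mol
Let x = n(CaCO3), y = n(MgCO3).
Titrant: 2x + 2y = 0.02258;  mass: 100.09x + 84.31y = 1.045
Solving, x = 5.897 × 10^-3 mol, y = 5.394 × 10^-3 mol
mass of CaCO3 = 5.897 × 10^-3 × 100.09 = 0.5902 g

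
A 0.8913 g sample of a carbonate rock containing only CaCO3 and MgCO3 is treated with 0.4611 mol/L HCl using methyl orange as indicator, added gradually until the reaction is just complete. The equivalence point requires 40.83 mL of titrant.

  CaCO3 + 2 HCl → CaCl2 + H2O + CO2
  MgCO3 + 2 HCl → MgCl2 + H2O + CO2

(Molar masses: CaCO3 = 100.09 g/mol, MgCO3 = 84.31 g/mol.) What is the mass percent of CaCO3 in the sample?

69.50 %

n(HCl) = 0.04083 × 0.4611 = 0.01883 mol
Let x = n(CaCO3), y = n(MgCO3).
Titrant: 2x + 2y = 0.01883;  mass: 100.09x + 84.31y = 0.8913
Solving, x = 6.189 × 10^-3 mol, y = 3.225 × 10^-3 mol
mass of CaCO3 = 6.189 × 10^-3 × 100.09 = 0.6194 g
% CaCO3 = 0.6194 / 0.8913 × 100 = 69.50 %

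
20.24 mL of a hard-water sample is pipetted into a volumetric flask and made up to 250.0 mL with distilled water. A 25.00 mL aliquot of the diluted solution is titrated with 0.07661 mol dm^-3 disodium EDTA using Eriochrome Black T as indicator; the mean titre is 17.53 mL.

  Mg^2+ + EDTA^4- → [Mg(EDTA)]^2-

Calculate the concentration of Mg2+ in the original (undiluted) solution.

0.6635 mol/L

n(EDTA) = 0.01753 × 0.07661 = 1.343 × 10^-3 mol
n(Mg2+) in the aliquot = 1.343 × 10^-3 mol (1:1 ratio)
[Mg2+]_dilute = 1.343 × 10^-3 / 0.02500 = 0.05372 mol/L
Dilution factor = 250.0 / 20.24 = 12.35
[Mg2+]_stock = 0.05372 × 12.35 = 0.6635 mol/L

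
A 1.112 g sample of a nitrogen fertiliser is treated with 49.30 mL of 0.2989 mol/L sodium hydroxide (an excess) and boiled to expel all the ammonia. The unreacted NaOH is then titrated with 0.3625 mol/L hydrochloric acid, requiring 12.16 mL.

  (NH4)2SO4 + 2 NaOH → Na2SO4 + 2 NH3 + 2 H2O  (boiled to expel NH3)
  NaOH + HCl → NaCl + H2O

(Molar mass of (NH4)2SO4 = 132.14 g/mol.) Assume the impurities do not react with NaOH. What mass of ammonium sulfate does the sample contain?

n(NaOH) added = 0.04930 × 0.2989 = 0.01474 mol
n(HCl) used in back-titration = 0.01216 × 0.3625 = 4.408 × 10^-3 mol
n(NaOH) left over = 4.408 × 10^-3 mol (1:1 ratio)
n(NaOH) consumed by analyte = 0.01474 − 4.408 × 10^-3 = 0.01033 mol
From the 1:2 ratio, n((NH4)2SO4) = 1/2 × 0.01033 = 5.164 × 10^-3 mol
mass of (NH4)2SO4 = 5.164 × 10^-3 × 132.14 = 0.6824 g

0.6824 g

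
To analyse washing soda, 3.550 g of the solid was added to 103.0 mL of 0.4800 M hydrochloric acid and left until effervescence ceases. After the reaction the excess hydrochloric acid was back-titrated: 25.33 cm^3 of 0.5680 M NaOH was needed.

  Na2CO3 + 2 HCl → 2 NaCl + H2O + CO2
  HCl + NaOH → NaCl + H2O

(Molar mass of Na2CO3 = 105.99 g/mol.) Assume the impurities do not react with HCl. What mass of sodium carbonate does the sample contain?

1.858 g

n(HCl) added = 0.1030 × 0.4800 = 0.04944 mol
n(NaOH) used in back-titration = 0.02533 × 0.5680 = 0.01439 mol
n(HCl) left over = 0.01439 mol (1:1 ratio)
n(HCl) consumed by analyte = 0.04944 − 0.01439 = 0.03505 mol
From the 1:2 ratio, n(Na2CO3) = 1/2 × 0.03505 = 0.01753 mol
mass of Na2CO3 = 0.01753 × 105.99 = 1.858 g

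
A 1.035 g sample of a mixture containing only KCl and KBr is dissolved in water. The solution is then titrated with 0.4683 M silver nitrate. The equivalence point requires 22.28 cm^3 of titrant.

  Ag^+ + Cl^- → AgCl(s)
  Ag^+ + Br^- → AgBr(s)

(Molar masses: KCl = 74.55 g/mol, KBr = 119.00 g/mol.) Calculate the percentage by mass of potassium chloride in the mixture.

n(AgNO3) = 0.02228 × 0.4683 = 0.01043 mol
Let x = n(KCl), y = n(KBr).
Titrant: 1x + 1y = 0.01043;  mass: 74.55x + 119.00y = 1.035
Solving, x = 4.648 × 10^-3 mol, y = 5.786 × 10^-3 mol
mass of KCl = 4.648 × 10^-3 × 74.55 = 0.3465 g
% KCl = 0.3465 / 1.035 × 100 = 33.48 %

33.48 %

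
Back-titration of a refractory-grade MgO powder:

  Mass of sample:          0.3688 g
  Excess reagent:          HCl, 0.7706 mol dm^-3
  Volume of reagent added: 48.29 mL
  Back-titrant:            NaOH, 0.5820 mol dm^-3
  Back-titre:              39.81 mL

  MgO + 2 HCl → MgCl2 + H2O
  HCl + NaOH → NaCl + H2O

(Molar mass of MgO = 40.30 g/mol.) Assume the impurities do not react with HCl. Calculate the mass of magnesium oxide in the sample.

0.2830 g

n(HCl) added = 0.04829 × 0.7706 = 0.03721 mol
n(NaOH) used in back-titration = 0.03981 × 0.5820 = 0.02317 mol
n(HCl) left over = 0.02317 mol (1:1 ratio)
n(HCl) consumed by analyte = 0.03721 − 0.02317 = 0.01404 mol
From the 1:2 ratio, n(MgO) = 1/2 × 0.01404 = 7.021 × 10^-3 mol
mass of MgO = 7.021 × 10^-3 × 40.30 = 0.2830 g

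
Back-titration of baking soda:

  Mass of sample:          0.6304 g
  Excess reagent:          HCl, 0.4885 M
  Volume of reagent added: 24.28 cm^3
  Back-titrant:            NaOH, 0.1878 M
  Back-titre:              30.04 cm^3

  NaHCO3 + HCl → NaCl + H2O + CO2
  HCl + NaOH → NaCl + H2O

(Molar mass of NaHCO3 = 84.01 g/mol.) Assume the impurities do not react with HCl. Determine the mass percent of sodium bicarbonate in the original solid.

n(HCl) added = 0.02428 × 0.4885 = 0.01186 mol
n(NaOH) used in back-titration = 0.03004 × 0.1878 = 5.642 × 10^-3 mol
n(HCl) left over = 5.642 × 10^-3 mol (1:1 ratio)
n(HCl) consumed by analyte = 0.01186 − 5.642 × 10^-3 = 6.219 × 10^-3 mol
n(NaHCO3) = 6.219 × 10^-3 mol (1:1 ratio)
mass of NaHCO3 = 6.219 × 10^-3 × 84.01 = 0.5225 g
% NaHCO3 = 0.5225 / 0.6304 × 100 = 82.88 %

82.88 %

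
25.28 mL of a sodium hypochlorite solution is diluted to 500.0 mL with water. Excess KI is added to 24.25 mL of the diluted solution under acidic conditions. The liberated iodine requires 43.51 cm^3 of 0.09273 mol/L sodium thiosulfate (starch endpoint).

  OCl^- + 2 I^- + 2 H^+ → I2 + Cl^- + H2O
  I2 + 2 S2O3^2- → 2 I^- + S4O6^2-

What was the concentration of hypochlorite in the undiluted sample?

1.645 mol/L

n(S2O3^2-) = 0.04351 × 0.09273 = 4.035 × 10^-3 mol
n(I2) = n(S2O3^2-)/2 = 2.017 × 10^-3 mol
n(OCl^-) in the aliquot = 2.017 × 10^-3 mol (1:1 ratio)
[OCl^-]_dilute = 2.017 × 10^-3 / 0.02425 = 0.08319 mol/L
[OCl^-]_original = 0.08319 × 500.0/25.28 = 1.645 mol/L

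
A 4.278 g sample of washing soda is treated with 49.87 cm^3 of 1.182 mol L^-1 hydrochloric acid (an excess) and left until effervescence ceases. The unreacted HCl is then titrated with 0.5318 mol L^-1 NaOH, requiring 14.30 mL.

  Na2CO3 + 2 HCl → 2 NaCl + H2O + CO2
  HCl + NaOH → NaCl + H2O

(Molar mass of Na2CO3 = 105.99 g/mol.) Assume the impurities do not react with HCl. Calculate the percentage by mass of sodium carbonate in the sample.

n(HCl) added = 0.04987 × 1.182 = 0.05895 mol
n(NaOH) used in back-titration = 0.01430 × 0.5318 = 7.605 × 10^-3 mol
n(HCl) left over = 7.605 × 10^-3 mol (1:1 ratio)
n(HCl) consumed by analyte = 0.05895 − 7.605 × 10^-3 = 0.05134 mol
From the 1:2 ratio, n(Na2CO3) = 1/2 × 0.05134 = 0.02567 mol
mass of Na2CO3 = 0.02567 × 105.99 = 2.721 g
% Na2CO3 = 2.721 / 4.278 × 100 = 63.60 %

63.60 %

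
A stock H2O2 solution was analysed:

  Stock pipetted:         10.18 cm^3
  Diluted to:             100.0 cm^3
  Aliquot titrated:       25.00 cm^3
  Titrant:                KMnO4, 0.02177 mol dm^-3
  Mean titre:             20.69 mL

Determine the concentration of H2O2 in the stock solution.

0.4425 mol/L

2 MnO4^- + 5 H2O2 + 6 H^+ → 2 Mn^2+ + 5 O2 + 8 H2O
n(KMnO4) = 0.02069 × 0.02177 = 4.504 × 10^-4 mol
From the 5:2 ratio, n(H2O2) in the aliquot = 5/2 × 4.504 × 10^-4 = 1.126 × 10^-3 mol
[H2O2]_dilute = 1.126 × 10^-3 / 0.02500 = 0.04504 mol/L
Dilution factor = 100.0 / 10.18 = 9.823
[H2O2]_stock = 0.04504 × 9.823 = 0.4425 mol/L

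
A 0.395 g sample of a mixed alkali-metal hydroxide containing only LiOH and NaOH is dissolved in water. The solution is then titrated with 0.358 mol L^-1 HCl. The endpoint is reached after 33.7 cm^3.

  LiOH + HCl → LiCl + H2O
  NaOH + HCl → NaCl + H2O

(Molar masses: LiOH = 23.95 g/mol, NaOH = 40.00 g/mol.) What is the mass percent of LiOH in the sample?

n(HCl) = 0.0337 × 0.358 = 0.0121 mol
Let x = n(LiOH), y = n(NaOH).
Titrant: 1x + 1y = 0.0121;  mass: 23.95x + 40.00y = 0.395
Solving, x = 5.46 × 10^-3 mol, y = 6.61 × 10^-3 mol
mass of LiOH = 5.46 × 10^-3 × 23.95 = 0.131 g
% LiOH = 0.131 / 0.395 × 100 = 33.1 %

33.1 %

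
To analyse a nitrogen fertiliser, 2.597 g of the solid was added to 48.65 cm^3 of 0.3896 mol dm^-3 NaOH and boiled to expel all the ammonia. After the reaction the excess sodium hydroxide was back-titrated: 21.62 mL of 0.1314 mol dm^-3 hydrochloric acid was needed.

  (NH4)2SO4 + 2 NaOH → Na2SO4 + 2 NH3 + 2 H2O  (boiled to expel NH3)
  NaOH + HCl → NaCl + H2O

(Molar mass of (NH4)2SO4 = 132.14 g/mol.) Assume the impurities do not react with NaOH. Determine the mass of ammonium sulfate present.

n(NaOH) added = 0.04865 × 0.3896 = 0.01895 mol
n(HCl) used in back-titration = 0.02162 × 0.1314 = 2.841 × 10^-3 mol
n(NaOH) left over = 2.841 × 10^-3 mol (1:1 ratio)
n(NaOH) consumed by analyte = 0.01895 − 2.841 × 10^-3 = 0.01611 mol
From the 1:2 ratio, n((NH4)2SO4) = 1/2 × 0.01611 = 8.057 × 10^-3 mol
mass of (NH4)2SO4 = 8.057 × 10^-3 × 132.14 = 1.065 g

1.065 g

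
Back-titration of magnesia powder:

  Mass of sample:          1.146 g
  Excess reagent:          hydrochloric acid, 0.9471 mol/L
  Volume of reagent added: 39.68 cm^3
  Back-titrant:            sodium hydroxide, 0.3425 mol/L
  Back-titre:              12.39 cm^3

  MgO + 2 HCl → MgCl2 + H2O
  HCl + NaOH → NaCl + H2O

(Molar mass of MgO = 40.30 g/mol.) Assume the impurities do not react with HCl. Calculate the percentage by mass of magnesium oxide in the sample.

58.62 %

n(HCl) added = 0.03968 × 0.9471 = 0.03758 mol
n(NaOH) used in back-titration = 0.01239 × 0.3425 = 4.244 × 10^-3 mol
n(HCl) left over = 4.244 × 10^-3 mol (1:1 ratio)
n(HCl) consumed by analyte = 0.03758 − 4.244 × 10^-3 = 0.03334 mol
From the 1:2 ratio, n(MgO) = 1/2 × 0.03334 = 0.01667 mol
mass of MgO = 0.01667 × 40.30 = 0.6717 g
% MgO = 0.6717 / 1.146 × 100 = 58.62 %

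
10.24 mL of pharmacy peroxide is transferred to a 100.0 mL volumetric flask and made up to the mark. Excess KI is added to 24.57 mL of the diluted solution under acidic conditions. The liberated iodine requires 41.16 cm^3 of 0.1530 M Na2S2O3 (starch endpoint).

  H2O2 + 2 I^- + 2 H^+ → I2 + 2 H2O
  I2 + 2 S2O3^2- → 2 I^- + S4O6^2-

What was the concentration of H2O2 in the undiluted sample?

1.252 M

n(S2O3^2-) = 0.04116 × 0.1530 = 6.297 × 10^-3 mol
n(I2) = n(S2O3^2-)/2 = 3.149 × 10^-3 mol
n(H2O2) in the aliquot = 3.149 × 10^-3 mol (1:1 ratio)
[H2O2]_dilute = 3.149 × 10^-3 / 0.02457 = 0.1282 mol/L
[H2O2]_original = 0.1282 × 100.0/10.24 = 1.252 mol/L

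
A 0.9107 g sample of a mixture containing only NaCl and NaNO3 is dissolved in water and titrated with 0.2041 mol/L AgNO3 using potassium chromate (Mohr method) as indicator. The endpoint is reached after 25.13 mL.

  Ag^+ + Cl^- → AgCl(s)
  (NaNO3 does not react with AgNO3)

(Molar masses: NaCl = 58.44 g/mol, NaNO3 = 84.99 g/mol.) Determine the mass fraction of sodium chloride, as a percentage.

32.91 %

n(AgNO3) = 0.02513 × 0.2041 = 5.129 × 10^-3 mol
Let x = n(NaCl), y = n(NaNO3).
Titrant: 1x = 5.129 × 10^-3;  mass: 58.44x + 84.99y = 0.9107
Solving, x = 5.129 × 10^-3 mol, y = 7.189 × 10^-3 mol
mass of NaCl = 5.129 × 10^-3 × 58.44 = 0.2997 g
% NaCl = 0.2997 / 0.9107 × 100 = 32.91 %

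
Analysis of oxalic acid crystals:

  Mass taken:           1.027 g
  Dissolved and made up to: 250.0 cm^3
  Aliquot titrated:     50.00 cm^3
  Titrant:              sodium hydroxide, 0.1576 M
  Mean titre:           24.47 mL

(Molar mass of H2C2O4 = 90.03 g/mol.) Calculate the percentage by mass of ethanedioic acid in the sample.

H2C2O4 + 2 NaOH → Na2C2O4 + 2 H2O
n(NaOH) per titration = 0.02447 × 0.1576 = 3.856 × 10^-3 mol
From the 1:2 ratio, n(H2C2O4) in each aliquot = 1/2 × 3.856 × 10^-3 = 1.928 × 10^-3 mol
n(H2C2O4) in the whole flask = 1.928 × 10^-3 × 250.0/50.00 = 9.641 × 10^-3 mol
mass of H2C2O4 = 9.641 × 10^-3 × 90.03 = 0.8680 g
% H2C2O4 = 0.8680 / 1.027 × 100 = 84.52 %

84.52 %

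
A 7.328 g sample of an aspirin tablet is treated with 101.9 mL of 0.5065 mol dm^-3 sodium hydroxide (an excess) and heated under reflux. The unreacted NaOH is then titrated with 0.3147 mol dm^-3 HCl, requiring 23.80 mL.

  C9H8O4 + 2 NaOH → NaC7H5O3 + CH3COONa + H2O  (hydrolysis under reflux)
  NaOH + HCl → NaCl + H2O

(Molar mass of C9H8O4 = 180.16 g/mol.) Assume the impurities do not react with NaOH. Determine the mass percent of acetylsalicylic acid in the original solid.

n(NaOH) added = 0.1019 × 0.5065 = 0.05161 mol
n(HCl) used in back-titration = 0.02380 × 0.3147 = 7.490 × 10^-3 mol
n(NaOH) left over = 7.490 × 10^-3 mol (1:1 ratio)
n(NaOH) consumed by analyte = 0.05161 − 7.490 × 10^-3 = 0.04412 mol
From the 1:2 ratio, n(C9H8O4) = 1/2 × 0.04412 = 0.02206 mol
mass of C9H8O4 = 0.02206 × 180.16 = 3.975 g
% C9H8O4 = 3.975 / 7.328 × 100 = 54.24 %

54.24 %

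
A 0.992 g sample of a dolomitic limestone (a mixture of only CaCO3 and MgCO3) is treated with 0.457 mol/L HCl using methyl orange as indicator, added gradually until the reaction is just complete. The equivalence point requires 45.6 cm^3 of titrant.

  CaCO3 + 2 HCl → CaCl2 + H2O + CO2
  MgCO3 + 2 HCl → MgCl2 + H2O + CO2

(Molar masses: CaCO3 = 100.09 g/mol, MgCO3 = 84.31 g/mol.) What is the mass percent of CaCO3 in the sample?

n(HCl) = 0.0456 × 0.457 = 0.0208 mol
Let x = n(CaCO3), y = n(MgCO3).
Titrant: 2x + 2y = 0.0208;  mass: 100.09x + 84.31y = 0.992
Solving, x = 7.19 × 10^-3 mol, y = 3.23 × 10^-3 mol
mass of CaCO3 = 7.19 × 10^-3 × 100.09 = 0.720 g
% CaCO3 = 0.720 / 0.992 × 100 = 72.6 %

72.6 %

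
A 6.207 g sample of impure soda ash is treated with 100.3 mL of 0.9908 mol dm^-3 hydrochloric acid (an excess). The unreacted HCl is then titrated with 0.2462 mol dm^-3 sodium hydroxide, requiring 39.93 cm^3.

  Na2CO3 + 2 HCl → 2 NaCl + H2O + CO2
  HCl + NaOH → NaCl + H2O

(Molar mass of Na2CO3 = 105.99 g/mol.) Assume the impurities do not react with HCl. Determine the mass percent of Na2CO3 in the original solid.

n(HCl) added = 0.1003 × 0.9908 = 0.09938 mol
n(NaOH) used in back-titration = 0.03993 × 0.2462 = 9.831 × 10^-3 mol
n(HCl) left over = 9.831 × 10^-3 mol (1:1 ratio)
n(HCl) consumed by analyte = 0.09938 − 9.831 × 10^-3 = 0.08955 mol
From the 1:2 ratio, n(Na2CO3) = 1/2 × 0.08955 = 0.04477 mol
mass of Na2CO3 = 0.04477 × 105.99 = 4.746 g
% Na2CO3 = 4.746 / 6.207 × 100 = 76.45 %

76.45 %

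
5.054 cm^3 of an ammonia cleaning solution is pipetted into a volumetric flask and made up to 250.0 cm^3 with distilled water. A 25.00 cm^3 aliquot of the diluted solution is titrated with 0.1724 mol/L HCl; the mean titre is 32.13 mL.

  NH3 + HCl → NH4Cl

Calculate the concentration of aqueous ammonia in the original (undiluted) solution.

10.96 mol/L

n(HCl) = 0.03213 × 0.1724 = 5.539 × 10^-3 mol
n(NH3) in the aliquot = 5.539 × 10^-3 mol (1:1 ratio)
[NH3]_dilute = 5.539 × 10^-3 / 0.02500 = 0.2216 mol/L
Dilution factor = 250.0 / 5.054 = 49.47
[NH3]_stock = 0.2216 × 49.47 = 10.96 mol/L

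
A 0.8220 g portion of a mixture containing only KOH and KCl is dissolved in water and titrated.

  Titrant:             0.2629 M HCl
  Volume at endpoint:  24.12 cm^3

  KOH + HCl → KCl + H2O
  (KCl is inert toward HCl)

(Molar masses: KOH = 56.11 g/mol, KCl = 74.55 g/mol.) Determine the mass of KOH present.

n(HCl) = 0.02412 × 0.2629 = 6.341 × 10^-3 mol
Let x = n(KOH), y = n(KCl).
Titrant: 1x = 6.341 × 10^-3;  mass: 56.11x + 74.55y = 0.8220
Solving, x = 6.341 × 10^-3 mol, y = 6.253 × 10^-3 mol
mass of KOH = 6.341 × 10^-3 × 56.11 = 0.3558 g

0.3558 g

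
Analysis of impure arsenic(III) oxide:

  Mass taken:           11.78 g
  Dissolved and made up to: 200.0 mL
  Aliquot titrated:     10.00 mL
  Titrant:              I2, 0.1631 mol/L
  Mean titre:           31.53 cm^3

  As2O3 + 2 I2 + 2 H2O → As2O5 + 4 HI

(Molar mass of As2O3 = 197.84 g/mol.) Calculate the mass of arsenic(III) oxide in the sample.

10.17 g

n(I2) per titration = 0.03153 × 0.1631 = 5.143 × 10^-3 mol
From the 1:2 ratio, n(As2O3) in each aliquot = 1/2 × 5.143 × 10^-3 = 2.571 × 10^-3 mol
n(As2O3) in the whole flask = 2.571 × 10^-3 × 200.0/10.00 = 0.05143 mol
mass of As2O3 = 0.05143 × 197.84 = 10.17 g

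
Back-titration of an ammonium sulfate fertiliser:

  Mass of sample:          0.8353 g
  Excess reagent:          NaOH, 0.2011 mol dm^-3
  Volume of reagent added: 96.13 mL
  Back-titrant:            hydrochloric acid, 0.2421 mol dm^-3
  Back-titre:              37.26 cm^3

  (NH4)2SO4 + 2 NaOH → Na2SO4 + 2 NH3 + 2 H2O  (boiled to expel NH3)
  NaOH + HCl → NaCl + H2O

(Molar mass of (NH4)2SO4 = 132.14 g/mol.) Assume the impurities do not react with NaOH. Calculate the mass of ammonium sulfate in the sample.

0.6813 g

n(NaOH) added = 0.09613 × 0.2011 = 0.01933 mol
n(HCl) used in back-titration = 0.03726 × 0.2421 = 9.021 × 10^-3 mol
n(NaOH) left over = 9.021 × 10^-3 mol (1:1 ratio)
n(NaOH) consumed by analyte = 0.01933 − 9.021 × 10^-3 = 0.01031 mol
From the 1:2 ratio, n((NH4)2SO4) = 1/2 × 0.01031 = 5.156 × 10^-3 mol
mass of (NH4)2SO4 = 5.156 × 10^-3 × 132.14 = 0.6813 g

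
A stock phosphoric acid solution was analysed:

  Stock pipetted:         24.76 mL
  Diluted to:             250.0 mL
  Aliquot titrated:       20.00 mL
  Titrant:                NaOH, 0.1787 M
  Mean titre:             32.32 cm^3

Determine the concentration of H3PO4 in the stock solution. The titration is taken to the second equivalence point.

H3PO4 + 2 NaOH → Na2HPO4 + 2 H2O
n(NaOH) = 0.03232 × 0.1787 = 5.776 × 10^-3 mol
From the 1:2 ratio, n(H3PO4) in the aliquot = 1/2 × 5.776 × 10^-3 = 2.888 × 10^-3 mol
[H3PO4]_dilute = 2.888 × 10^-3 / 0.02000 = 0.1444 mol/L
Dilution factor = 250.0 / 24.76 = 10.10
[H3PO4]_stock = 0.1444 × 10.10 = 1.458 mol/L

1.458 M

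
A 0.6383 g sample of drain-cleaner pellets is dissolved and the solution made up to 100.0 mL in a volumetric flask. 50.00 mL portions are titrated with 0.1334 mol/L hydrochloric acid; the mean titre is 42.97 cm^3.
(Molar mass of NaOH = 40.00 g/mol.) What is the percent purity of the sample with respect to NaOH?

NaOH + HCl → NaCl + H2O
n(HCl) per titration = 0.04297 × 0.1334 = 5.732 × 10^-3 mol
n(NaOH) in each aliquot = 5.732 × 10^-3 mol (1:1 ratio)
n(NaOH) in the whole flask = 5.732 × 10^-3 × 100.0/50.00 = 0.01146 mol
mass of NaOH = 0.01146 × 40.00 = 0.4586 g
% NaOH = 0.4586 / 0.6383 × 100 = 71.84 %

71.84 %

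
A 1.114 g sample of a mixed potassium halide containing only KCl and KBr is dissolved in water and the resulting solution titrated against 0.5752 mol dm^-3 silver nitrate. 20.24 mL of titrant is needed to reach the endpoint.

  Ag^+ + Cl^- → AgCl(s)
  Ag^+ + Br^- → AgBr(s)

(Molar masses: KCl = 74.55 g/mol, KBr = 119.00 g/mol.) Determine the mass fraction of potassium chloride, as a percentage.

40.86 %

n(AgNO3) = 0.02024 × 0.5752 = 0.01164 mol
Let x = n(KCl), y = n(KBr).
Titrant: 1x + 1y = 0.01164;  mass: 74.55x + 119.00y = 1.114
Solving, x = 6.106 × 10^-3 mol, y = 5.536 × 10^-3 mol
mass of KCl = 6.106 × 10^-3 × 74.55 = 0.4552 g
% KCl = 0.4552 / 1.114 × 100 = 40.86 %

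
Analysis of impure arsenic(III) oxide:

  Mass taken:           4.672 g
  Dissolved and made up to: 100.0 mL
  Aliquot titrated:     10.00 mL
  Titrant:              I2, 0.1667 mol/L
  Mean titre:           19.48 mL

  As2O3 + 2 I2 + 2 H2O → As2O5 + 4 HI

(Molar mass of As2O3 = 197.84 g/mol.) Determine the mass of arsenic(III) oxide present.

3.212 g

n(I2) per titration = 0.01948 × 0.1667 = 3.247 × 10^-3 mol
From the 1:2 ratio, n(As2O3) in each aliquot = 1/2 × 3.247 × 10^-3 = 1.624 × 10^-3 mol
n(As2O3) in the whole flask = 1.624 × 10^-3 × 100.0/10.00 = 0.01624 mol
mass of As2O3 = 0.01624 × 197.84 = 3.212 g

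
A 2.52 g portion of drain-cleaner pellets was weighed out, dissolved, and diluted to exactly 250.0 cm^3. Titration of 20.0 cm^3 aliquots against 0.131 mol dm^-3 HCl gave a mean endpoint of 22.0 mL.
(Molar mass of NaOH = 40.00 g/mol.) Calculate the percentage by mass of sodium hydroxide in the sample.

NaOH + HCl → NaCl + H2O
n(HCl) per titration = 0.0220 × 0.131 = 2.88 × 10^-3 mol
n(NaOH) in each aliquot = 2.88 × 10^-3 mol (1:1 ratio)
n(NaOH) in the whole flask = 2.88 × 10^-3 × 250.0/20.0 = 0.0360 mol
mass of NaOH = 0.0360 × 40.00 = 1.44 g
% NaOH = 1.44 / 2.52 × 100 = 57.2 %

57.2 %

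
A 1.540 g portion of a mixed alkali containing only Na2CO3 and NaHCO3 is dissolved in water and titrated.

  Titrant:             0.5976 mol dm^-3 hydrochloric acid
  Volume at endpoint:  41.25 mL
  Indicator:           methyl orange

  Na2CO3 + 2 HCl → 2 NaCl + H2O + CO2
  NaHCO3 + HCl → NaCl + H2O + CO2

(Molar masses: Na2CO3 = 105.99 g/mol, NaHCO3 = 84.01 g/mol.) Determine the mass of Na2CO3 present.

0.9072 g

n(HCl) = 0.04125 × 0.5976 = 0.02465 mol
Let x = n(Na2CO3), y = n(NaHCO3).
Titrant: 2x + 1y = 0.02465;  mass: 105.99x + 84.01y = 1.540
Solving, x = 8.559 × 10^-3 mol, y = 7.532 × 10^-3 mol
mass of Na2CO3 = 8.559 × 10^-3 × 105.99 = 0.9072 g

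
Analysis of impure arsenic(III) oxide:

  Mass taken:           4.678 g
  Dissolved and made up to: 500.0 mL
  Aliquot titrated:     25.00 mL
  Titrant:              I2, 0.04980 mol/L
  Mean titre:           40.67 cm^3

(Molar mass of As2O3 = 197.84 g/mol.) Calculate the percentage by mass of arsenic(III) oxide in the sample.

85.66 %

As2O3 + 2 I2 + 2 H2O → As2O5 + 4 HI
n(I2) per titration = 0.04067 × 0.04980 = 2.025 × 10^-3 mol
From the 1:2 ratio, n(As2O3) in each aliquot = 1/2 × 2.025 × 10^-3 = 1.013 × 10^-3 mol
n(As2O3) in the whole flask = 1.013 × 10^-3 × 500.0/25.00 = 0.02025 mol
mass of As2O3 = 0.02025 × 197.84 = 4.007 g
% As2O3 = 4.007 / 4.678 × 100 = 85.66 %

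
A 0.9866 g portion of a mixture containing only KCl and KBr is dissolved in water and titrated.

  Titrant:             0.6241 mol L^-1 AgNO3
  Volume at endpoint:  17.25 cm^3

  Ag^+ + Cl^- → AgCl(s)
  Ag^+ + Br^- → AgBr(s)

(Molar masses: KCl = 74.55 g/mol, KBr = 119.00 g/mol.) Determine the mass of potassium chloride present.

n(AgNO3) = 0.01725 × 0.6241 = 0.01077 mol
Let x = n(KCl), y = n(KBr).
Titrant: 1x + 1y = 0.01077;  mass: 74.55x + 119.00y = 0.9866
Solving, x = 6.626 × 10^-3 mol, y = 4.140 × 10^-3 mol
mass of KCl = 6.626 × 10^-3 × 74.55 = 0.4940 g

0.4940 g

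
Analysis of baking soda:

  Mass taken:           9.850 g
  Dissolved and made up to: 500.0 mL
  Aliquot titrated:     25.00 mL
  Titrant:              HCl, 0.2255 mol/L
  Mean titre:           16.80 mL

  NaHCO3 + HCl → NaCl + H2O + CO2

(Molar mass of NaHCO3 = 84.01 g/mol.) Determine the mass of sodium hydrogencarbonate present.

n(HCl) per titration = 0.01680 × 0.2255 = 3.788 × 10^-3 mol
n(NaHCO3) in each aliquot = 3.788 × 10^-3 mol (1:1 ratio)
n(NaHCO3) in the whole flask = 3.788 × 10^-3 × 500.0/25.00 = 0.07577 mol
mass of NaHCO3 = 0.07577 × 84.01 = 6.365 g

6.365 g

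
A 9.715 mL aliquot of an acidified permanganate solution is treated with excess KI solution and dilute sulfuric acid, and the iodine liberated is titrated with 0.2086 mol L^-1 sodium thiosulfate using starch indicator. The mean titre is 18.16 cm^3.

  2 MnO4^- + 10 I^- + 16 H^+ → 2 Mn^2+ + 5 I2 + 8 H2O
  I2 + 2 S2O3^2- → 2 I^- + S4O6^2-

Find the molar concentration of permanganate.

0.07799 mol/L

n(S2O3^2-) = 0.01816 × 0.2086 = 3.788 × 10^-3 mol
n(I2) = n(S2O3^2-)/2 = 1.894 × 10^-3 mol
From the 2:5 ratio, n(MnO4^-) in the aliquot = 2/5 × 1.894 × 10^-3 = 7.576 × 10^-4 mol
[MnO4^-] = 7.576 × 10^-4 / 0.009715 = 0.07799 mol/L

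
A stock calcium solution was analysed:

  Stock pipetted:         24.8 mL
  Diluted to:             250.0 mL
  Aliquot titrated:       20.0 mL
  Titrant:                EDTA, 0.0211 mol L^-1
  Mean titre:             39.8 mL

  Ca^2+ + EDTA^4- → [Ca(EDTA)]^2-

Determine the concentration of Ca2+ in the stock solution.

0.423 mol/L

n(EDTA) = 0.0398 × 0.0211 = 8.40 × 10^-4 mol
n(Ca2+) in the aliquot = 8.40 × 10^-4 mol (1:1 ratio)
[Ca2+]_dilute = 8.40 × 10^-4 / 0.0200 = 0.0420 mol/L
Dilution factor = 250.0 / 24.8 = 10.08
[Ca2+]_stock = 0.0420 × 10.08 = 0.423 mol/L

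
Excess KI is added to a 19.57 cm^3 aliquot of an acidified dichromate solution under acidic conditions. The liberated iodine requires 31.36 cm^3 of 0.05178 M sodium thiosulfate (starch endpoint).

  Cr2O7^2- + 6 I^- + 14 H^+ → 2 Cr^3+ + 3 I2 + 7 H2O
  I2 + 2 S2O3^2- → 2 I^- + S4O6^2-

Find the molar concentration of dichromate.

0.01383 M

n(S2O3^2-) = 0.03136 × 0.05178 = 1.624 × 10^-3 mol
n(I2) = n(S2O3^2-)/2 = 8.119 × 10^-4 mol
From the 1:3 ratio, n(Cr2O7^2-) in the aliquot = 1/3 × 8.119 × 10^-4 = 2.706 × 10^-4 mol
[Cr2O7^2-] = 2.706 × 10^-4 / 0.01957 = 0.01383 mol/L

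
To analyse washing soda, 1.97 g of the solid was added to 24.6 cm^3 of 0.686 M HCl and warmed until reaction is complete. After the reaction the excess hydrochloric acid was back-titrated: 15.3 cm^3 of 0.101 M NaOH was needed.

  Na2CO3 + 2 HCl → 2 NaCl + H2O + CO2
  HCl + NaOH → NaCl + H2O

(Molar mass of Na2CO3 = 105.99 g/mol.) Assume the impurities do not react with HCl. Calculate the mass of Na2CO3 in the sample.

0.812 g

n(HCl) added = 0.0246 × 0.686 = 0.0169 mol
n(NaOH) used in back-titration = 0.0153 × 0.101 = 1.55 × 10^-3 mol
n(HCl) left over = 1.55 × 10^-3 mol (1:1 ratio)
n(HCl) consumed by analyte = 0.0169 − 1.55 × 10^-3 = 0.0153 mol
From the 1:2 ratio, n(Na2CO3) = 1/2 × 0.0153 = 7.67 × 10^-3 mol
mass of Na2CO3 = 7.67 × 10^-3 × 105.99 = 0.812 g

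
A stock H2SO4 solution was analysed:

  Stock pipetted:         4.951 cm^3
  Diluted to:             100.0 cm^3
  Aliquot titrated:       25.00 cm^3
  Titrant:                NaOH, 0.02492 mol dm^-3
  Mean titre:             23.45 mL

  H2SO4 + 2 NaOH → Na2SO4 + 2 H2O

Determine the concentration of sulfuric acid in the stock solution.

0.2361 mol/L

n(NaOH) = 0.02345 × 0.02492 = 5.844 × 10^-4 mol
From the 1:2 ratio, n(H2SO4) in the aliquot = 1/2 × 5.844 × 10^-4 = 2.922 × 10^-4 mol
[H2SO4]_dilute = 2.922 × 10^-4 / 0.02500 = 0.01169 mol/L
Dilution factor = 100.0 / 4.951 = 20.20
[H2SO4]_stock = 0.01169 × 20.20 = 0.2361 mol/L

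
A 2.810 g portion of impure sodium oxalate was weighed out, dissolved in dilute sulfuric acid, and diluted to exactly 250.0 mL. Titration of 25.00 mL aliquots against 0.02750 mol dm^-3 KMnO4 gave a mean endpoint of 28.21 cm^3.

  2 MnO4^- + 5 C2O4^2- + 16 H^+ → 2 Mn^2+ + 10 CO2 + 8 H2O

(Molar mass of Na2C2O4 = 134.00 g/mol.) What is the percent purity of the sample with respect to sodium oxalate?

92.49 %

n(KMnO4) per titration = 0.02821 × 0.02750 = 7.758 × 10^-4 mol
From the 5:2 ratio, n(Na2C2O4) in each aliquot = 5/2 × 7.758 × 10^-4 = 1.939 × 10^-3 mol
n(Na2C2O4) in the whole flask = 1.939 × 10^-3 × 250.0/25.00 = 0.01939 mol
mass of Na2C2O4 = 0.01939 × 134.00 = 2.599 g
% Na2C2O4 = 2.599 / 2.810 × 100 = 92.49 %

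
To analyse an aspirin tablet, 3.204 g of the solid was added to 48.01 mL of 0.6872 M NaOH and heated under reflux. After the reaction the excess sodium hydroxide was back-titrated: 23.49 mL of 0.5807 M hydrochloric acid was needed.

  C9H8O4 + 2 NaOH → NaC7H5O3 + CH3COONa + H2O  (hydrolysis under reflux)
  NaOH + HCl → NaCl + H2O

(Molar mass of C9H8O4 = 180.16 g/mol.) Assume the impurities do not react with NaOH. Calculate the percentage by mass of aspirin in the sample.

n(NaOH) added = 0.04801 × 0.6872 = 0.03299 mol
n(HCl) used in back-titration = 0.02349 × 0.5807 = 0.01364 mol
n(NaOH) left over = 0.01364 mol (1:1 ratio)
n(NaOH) consumed by analyte = 0.03299 − 0.01364 = 0.01935 mol
From the 1:2 ratio, n(C9H8O4) = 1/2 × 0.01935 = 9.676 × 10^-3 mol
mass of C9H8O4 = 9.676 × 10^-3 × 180.16 = 1.743 g
% C9H8O4 = 1.743 / 3.204 × 100 = 54.41 %

54.41 %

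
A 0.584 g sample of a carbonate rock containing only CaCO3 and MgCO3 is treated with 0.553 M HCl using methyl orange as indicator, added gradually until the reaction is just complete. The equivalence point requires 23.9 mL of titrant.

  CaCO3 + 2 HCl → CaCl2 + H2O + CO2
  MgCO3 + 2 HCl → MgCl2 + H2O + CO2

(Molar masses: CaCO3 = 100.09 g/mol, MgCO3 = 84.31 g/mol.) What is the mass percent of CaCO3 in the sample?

29.2 %

n(HCl) = 0.0239 × 0.553 = 0.0132 mol
Let x = n(CaCO3), y = n(MgCO3).
Titrant: 2x + 2y = 0.0132;  mass: 100.09x + 84.31y = 0.584
Solving, x = 1.70 × 10^-3 mol, y = 4.91 × 10^-3 mol
mass of CaCO3 = 1.70 × 10^-3 × 100.09 = 0.170 g
% CaCO3 = 0.170 / 0.584 × 100 = 29.2 %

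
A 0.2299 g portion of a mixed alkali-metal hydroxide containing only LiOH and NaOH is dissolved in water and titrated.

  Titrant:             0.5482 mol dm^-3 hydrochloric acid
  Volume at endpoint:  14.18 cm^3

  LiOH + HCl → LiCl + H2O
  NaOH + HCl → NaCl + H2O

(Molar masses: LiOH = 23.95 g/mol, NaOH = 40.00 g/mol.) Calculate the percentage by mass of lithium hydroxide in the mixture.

52.60 %

n(HCl) = 0.01418 × 0.5482 = 7.773 × 10^-3 mol
Let x = n(LiOH), y = n(NaOH).
Titrant: 1x + 1y = 7.773 × 10^-3;  mass: 23.95x + 40.00y = 0.2299
Solving, x = 5.049 × 10^-3 mol, y = 2.724 × 10^-3 mol
mass of LiOH = 5.049 × 10^-3 × 23.95 = 0.1209 g
% LiOH = 0.1209 / 0.2299 × 100 = 52.60 %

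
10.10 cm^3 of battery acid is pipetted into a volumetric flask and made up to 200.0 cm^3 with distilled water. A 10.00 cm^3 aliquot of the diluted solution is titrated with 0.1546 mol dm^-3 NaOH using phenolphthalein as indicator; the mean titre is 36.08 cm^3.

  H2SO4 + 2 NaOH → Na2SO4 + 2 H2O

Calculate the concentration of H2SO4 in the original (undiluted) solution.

5.523 mol/L

n(NaOH) = 0.03608 × 0.1546 = 5.578 × 10^-3 mol
From the 1:2 ratio, n(H2SO4) in the aliquot = 1/2 × 5.578 × 10^-3 = 2.789 × 10^-3 mol
[H2SO4]_dilute = 2.789 × 10^-3 / 0.01000 = 0.2789 mol/L
Dilution factor = 200.0 / 10.10 = 19.80
[H2SO4]_stock = 0.2789 × 19.80 = 5.523 mol/L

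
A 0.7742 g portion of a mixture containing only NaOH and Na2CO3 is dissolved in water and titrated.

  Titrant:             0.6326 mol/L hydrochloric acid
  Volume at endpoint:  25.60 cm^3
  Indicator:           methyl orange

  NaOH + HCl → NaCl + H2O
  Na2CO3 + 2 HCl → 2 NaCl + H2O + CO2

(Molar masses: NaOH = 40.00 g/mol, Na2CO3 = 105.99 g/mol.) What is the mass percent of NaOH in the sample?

33.41 %

n(HCl) = 0.02560 × 0.6326 = 0.01619 mol
Let x = n(NaOH), y = n(Na2CO3).
Titrant: 1x + 2y = 0.01619;  mass: 40.00x + 105.99y = 0.7742
Solving, x = 6.466 × 10^-3 mol, y = 4.864 × 10^-3 mol
mass of NaOH = 6.466 × 10^-3 × 40.00 = 0.2587 g
% NaOH = 0.2587 / 0.7742 × 100 = 33.41 %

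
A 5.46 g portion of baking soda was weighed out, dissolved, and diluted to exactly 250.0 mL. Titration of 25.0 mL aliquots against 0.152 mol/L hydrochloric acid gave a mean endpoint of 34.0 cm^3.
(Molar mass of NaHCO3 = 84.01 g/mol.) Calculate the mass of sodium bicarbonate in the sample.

NaHCO3 + HCl → NaCl + H2O + CO2
n(HCl) per titration = 0.0340 × 0.152 = 5.17 × 10^-3 mol
n(NaHCO3) in each aliquot = 5.17 × 10^-3 mol (1:1 ratio)
n(NaHCO3) in the whole flask = 5.17 × 10^-3 × 250.0/25.0 = 0.0517 mol
mass of NaHCO3 = 0.0517 × 84.01 = 4.34 g

4.34 g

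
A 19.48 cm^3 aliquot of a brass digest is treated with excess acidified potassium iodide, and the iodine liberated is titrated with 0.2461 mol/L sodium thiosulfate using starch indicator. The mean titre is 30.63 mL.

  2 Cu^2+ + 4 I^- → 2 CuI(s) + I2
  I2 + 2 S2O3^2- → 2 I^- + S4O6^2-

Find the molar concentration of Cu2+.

n(S2O3^2-) = 0.03063 × 0.2461 = 7.538 × 10^-3 mol
n(I2) = n(S2O3^2-)/2 = 3.769 × 10^-3 mol
From the 2:1 ratio, n(Cu2+) in the aliquot = 2/1 × 3.769 × 10^-3 = 7.538 × 10^-3 mol
[Cu2+] = 7.538 × 10^-3 / 0.01948 = 0.3870 mol/L

0.3870 mol/L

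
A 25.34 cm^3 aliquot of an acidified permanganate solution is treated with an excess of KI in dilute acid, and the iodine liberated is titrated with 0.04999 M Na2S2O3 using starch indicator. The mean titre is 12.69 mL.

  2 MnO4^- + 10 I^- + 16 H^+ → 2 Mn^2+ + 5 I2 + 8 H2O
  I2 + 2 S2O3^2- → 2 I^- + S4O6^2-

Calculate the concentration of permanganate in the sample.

n(S2O3^2-) = 0.01269 × 0.04999 = 6.344 × 10^-4 mol
n(I2) = n(S2O3^2-)/2 = 3.172 × 10^-4 mol
From the 2:5 ratio, n(MnO4^-) in the aliquot = 2/5 × 3.172 × 10^-4 = 1.269 × 10^-4 mol
[MnO4^-] = 1.269 × 10^-4 / 0.02534 = 0.005007 mol/L

0.005007 M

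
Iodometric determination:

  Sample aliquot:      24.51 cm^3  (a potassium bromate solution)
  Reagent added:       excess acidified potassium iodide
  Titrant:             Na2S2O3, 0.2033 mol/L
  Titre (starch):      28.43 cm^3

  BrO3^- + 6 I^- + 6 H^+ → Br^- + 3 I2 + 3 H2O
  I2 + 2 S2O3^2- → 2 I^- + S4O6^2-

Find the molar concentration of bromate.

n(S2O3^2-) = 0.02843 × 0.2033 = 5.780 × 10^-3 mol
n(I2) = n(S2O3^2-)/2 = 2.890 × 10^-3 mol
From the 1:3 ratio, n(BrO3^-) in the aliquot = 1/3 × 2.890 × 10^-3 = 9.633 × 10^-4 mol
[BrO3^-] = 9.633 × 10^-4 / 0.02451 = 0.03930 mol/L

0.03930 mol/L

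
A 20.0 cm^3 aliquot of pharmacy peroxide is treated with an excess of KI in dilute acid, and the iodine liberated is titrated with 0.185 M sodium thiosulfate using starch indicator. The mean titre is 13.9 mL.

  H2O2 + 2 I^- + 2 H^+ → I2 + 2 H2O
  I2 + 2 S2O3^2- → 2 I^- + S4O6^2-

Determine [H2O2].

0.0643 M

n(S2O3^2-) = 0.0139 × 0.185 = 2.57 × 10^-3 mol
n(I2) = n(S2O3^2-)/2 = 1.29 × 10^-3 mol
n(H2O2) in the aliquot = 1.29 × 10^-3 mol (1:1 ratio)
[H2O2] = 1.29 × 10^-3 / 0.0200 = 0.0643 mol/L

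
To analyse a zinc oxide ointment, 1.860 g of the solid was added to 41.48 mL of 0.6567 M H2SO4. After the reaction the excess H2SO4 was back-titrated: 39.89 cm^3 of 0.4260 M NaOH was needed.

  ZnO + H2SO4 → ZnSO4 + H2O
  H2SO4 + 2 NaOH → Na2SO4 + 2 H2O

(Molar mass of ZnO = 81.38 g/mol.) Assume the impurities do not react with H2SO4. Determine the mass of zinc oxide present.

n(H2SO4) added = 0.04148 × 0.6567 = 0.02724 mol
n(NaOH) used in back-titration = 0.03989 × 0.4260 = 0.01699 mol
From the 1:2 ratio, n(H2SO4) left over = 1/2 × 0.01699 = 8.497 × 10^-3 mol
n(H2SO4) consumed by analyte = 0.02724 − 8.497 × 10^-3 = 0.01874 mol
n(ZnO) = 0.01874 mol (1:1 ratio)
mass of ZnO = 0.01874 × 81.38 = 1.525 g

1.525 g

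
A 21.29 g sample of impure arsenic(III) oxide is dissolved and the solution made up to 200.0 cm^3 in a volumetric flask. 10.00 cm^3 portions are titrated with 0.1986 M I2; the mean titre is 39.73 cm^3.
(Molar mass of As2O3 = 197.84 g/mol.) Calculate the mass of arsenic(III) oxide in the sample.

15.61 g

As2O3 + 2 I2 + 2 H2O → As2O5 + 4 HI
n(I2) per titration = 0.03973 × 0.1986 = 7.890 × 10^-3 mol
From the 1:2 ratio, n(As2O3) in each aliquot = 1/2 × 7.890 × 10^-3 = 3.945 × 10^-3 mol
n(As2O3) in the whole flask = 3.945 × 10^-3 × 200.0/10.00 = 0.07890 mol
mass of As2O3 = 0.07890 × 197.84 = 15.61 g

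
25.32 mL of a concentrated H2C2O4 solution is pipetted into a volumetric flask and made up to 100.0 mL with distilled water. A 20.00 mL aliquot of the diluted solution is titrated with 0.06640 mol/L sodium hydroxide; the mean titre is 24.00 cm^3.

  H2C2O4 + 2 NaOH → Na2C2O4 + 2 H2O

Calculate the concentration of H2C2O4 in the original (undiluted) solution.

0.1573 mol/L

n(NaOH) = 0.02400 × 0.06640 = 1.594 × 10^-3 mol
From the 1:2 ratio, n(H2C2O4) in the aliquot = 1/2 × 1.594 × 10^-3 = 7.968 × 10^-4 mol
[H2C2O4]_dilute = 7.968 × 10^-4 / 0.02000 = 0.03984 mol/L
Dilution factor = 100.0 / 25.32 = 3.949
[H2C2O4]_stock = 0.03984 × 3.949 = 0.1573 mol/L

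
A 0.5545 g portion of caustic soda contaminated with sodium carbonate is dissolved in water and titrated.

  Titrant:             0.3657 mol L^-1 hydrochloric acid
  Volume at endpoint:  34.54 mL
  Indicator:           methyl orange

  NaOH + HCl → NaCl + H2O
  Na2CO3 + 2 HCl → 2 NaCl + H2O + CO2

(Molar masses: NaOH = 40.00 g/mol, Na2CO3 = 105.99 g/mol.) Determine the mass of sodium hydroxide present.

0.3537 g

n(HCl) = 0.03454 × 0.3657 = 0.01263 mol
Let x = n(NaOH), y = n(Na2CO3).
Titrant: 1x + 2y = 0.01263;  mass: 40.00x + 105.99y = 0.5545
Solving, x = 8.841 × 10^-3 mol, y = 1.895 × 10^-3 mol
mass of NaOH = 8.841 × 10^-3 × 40.00 = 0.3537 g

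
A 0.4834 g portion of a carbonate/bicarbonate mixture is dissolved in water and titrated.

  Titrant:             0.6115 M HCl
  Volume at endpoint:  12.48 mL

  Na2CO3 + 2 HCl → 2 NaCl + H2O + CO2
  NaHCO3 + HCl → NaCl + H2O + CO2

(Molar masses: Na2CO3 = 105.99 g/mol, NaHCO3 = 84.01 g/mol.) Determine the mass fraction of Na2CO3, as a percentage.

n(HCl) = 0.01248 × 0.6115 = 7.632 × 10^-3 mol
Let x = n(Na2CO3), y = n(NaHCO3).
Titrant: 2x + 1y = 7.632 × 10^-3;  mass: 105.99x + 84.01y = 0.4834
Solving, x = 2.543 × 10^-3 mol, y = 2.546 × 10^-3 mol
mass of Na2CO3 = 2.543 × 10^-3 × 105.99 = 0.2695 g
% Na2CO3 = 0.2695 / 0.4834 × 100 = 55.75 %

55.75 %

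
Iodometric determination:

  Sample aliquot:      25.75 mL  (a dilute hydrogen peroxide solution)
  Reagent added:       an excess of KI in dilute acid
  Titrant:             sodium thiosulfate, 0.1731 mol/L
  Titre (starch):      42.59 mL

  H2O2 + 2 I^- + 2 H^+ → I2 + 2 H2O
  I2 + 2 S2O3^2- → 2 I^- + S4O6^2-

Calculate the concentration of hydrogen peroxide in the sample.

0.1432 mol/L

n(S2O3^2-) = 0.04259 × 0.1731 = 7.372 × 10^-3 mol
n(I2) = n(S2O3^2-)/2 = 3.686 × 10^-3 mol
n(H2O2) in the aliquot = 3.686 × 10^-3 mol (1:1 ratio)
[H2O2] = 3.686 × 10^-3 / 0.02575 = 0.1432 mol/L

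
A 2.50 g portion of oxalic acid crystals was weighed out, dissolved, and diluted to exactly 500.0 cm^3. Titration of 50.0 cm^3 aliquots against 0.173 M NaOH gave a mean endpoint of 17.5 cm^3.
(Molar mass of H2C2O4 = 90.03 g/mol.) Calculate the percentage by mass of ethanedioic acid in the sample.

54.5 %

H2C2O4 + 2 NaOH → Na2C2O4 + 2 H2O
n(NaOH) per titration = 0.0175 × 0.173 = 3.03 × 10^-3 mol
From the 1:2 ratio, n(H2C2O4) in each aliquot = 1/2 × 3.03 × 10^-3 = 1.51 × 10^-3 mol
n(H2C2O4) in the whole flask = 1.51 × 10^-3 × 500.0/50.0 = 0.0151 mol
mass of H2C2O4 = 0.0151 × 90.03 = 1.36 g
% H2C2O4 = 1.36 / 2.50 × 100 = 54.5 %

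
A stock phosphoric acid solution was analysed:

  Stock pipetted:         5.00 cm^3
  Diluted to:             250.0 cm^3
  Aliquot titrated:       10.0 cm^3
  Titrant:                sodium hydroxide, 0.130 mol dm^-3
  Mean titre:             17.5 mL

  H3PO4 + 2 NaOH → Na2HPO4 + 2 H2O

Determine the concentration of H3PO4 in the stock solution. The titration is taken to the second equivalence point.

5.69 mol/L

n(NaOH) = 0.0175 × 0.130 = 2.27 × 10^-3 mol
From the 1:2 ratio, n(H3PO4) in the aliquot = 1/2 × 2.27 × 10^-3 = 1.14 × 10^-3 mol
[H3PO4]_dilute = 1.14 × 10^-3 / 0.0100 = 0.114 mol/L
Dilution factor = 250.0 / 5.00 = 50.00
[H3PO4]_stock = 0.114 × 50.00 = 5.69 mol/L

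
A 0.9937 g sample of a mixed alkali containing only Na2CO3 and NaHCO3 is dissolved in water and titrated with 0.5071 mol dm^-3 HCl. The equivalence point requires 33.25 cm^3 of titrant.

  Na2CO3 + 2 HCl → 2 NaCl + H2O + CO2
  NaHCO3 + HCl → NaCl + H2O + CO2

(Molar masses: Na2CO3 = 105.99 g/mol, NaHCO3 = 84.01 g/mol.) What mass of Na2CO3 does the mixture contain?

0.7224 g

n(HCl) = 0.03325 × 0.5071 = 0.01686 mol
Let x = n(Na2CO3), y = n(NaHCO3).
Titrant: 2x + 1y = 0.01686;  mass: 105.99x + 84.01y = 0.9937
Solving, x = 6.816 × 10^-3 mol, y = 3.229 × 10^-3 mol
mass of Na2CO3 = 6.816 × 10^-3 × 105.99 = 0.7224 g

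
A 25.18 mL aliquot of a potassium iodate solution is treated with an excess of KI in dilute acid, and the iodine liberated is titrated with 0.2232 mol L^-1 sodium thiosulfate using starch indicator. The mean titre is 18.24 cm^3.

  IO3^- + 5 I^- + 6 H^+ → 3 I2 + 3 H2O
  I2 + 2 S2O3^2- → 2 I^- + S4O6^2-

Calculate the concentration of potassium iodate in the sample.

0.02695 mol/L

n(S2O3^2-) = 0.01824 × 0.2232 = 4.071 × 10^-3 mol
n(I2) = n(S2O3^2-)/2 = 2.036 × 10^-3 mol
From the 1:3 ratio, n(IO3^-) in the aliquot = 1/3 × 2.036 × 10^-3 = 6.785 × 10^-4 mol
[IO3^-] = 6.785 × 10^-4 / 0.02518 = 0.02695 mol/L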